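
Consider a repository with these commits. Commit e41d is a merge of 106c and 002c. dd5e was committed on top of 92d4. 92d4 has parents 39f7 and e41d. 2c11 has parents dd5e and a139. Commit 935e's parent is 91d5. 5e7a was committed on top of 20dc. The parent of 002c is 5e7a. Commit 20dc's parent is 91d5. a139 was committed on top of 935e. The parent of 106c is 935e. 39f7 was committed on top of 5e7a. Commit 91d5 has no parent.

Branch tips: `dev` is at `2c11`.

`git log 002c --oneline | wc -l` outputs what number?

Walking parent pointers from 002c: reachable set = {002c, 20dc, 5e7a, 91d5}.
That is 4 commits.

4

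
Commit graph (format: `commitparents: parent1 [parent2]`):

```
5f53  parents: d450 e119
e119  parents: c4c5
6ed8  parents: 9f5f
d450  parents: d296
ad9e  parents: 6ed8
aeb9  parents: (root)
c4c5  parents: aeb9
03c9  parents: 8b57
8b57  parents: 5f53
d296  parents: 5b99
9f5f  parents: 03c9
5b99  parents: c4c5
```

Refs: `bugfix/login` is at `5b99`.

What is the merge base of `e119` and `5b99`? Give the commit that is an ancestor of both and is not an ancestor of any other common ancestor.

Ancestors of e119: {aeb9, c4c5, e119}.
Ancestors of 5b99: {5b99, aeb9, c4c5}.
Common ancestors: {aeb9, c4c5}.
Among these, c4c5 is not an ancestor of any other common ancestor — it is the merge base.

c4c5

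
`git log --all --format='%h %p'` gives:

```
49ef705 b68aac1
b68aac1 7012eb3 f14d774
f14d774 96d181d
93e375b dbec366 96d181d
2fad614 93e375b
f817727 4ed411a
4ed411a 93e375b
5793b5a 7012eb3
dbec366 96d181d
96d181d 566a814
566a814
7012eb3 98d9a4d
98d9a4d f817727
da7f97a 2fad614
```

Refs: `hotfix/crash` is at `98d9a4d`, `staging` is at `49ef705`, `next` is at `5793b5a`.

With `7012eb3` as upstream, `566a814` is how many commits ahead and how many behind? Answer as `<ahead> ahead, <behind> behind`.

Reachable from 566a814: {566a814}.
Reachable from 7012eb3: {4ed411a, 566a814, 7012eb3, 93e375b, 96d181d, 98d9a4d, dbec366, f817727}.
Only in 566a814's history (ahead): {} — 0.
Only in 7012eb3's history (behind): {4ed411a, 7012eb3, 93e375b, 96d181d, 98d9a4d, dbec366, f817727} — 7.

0 ahead, 7 behind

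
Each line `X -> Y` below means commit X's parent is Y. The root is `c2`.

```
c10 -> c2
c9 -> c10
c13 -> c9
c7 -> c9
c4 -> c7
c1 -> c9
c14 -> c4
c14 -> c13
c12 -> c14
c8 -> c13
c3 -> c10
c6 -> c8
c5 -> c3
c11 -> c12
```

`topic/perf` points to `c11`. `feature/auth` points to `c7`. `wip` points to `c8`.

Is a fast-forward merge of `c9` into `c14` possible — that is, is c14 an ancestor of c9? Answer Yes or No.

No

A fast-forward from c14 to c9 is possible iff c14 is an ancestor of c9.
Ancestors of c9: {c10, c2, c9}.
c14 is not among them, so fast-forward is not possible.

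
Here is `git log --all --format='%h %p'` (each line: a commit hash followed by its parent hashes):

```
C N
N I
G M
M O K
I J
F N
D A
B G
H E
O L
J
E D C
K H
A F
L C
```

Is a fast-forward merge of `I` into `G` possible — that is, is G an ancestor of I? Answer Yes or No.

No

A fast-forward from G to I is possible iff G is an ancestor of I.
Ancestors of I: {I, J}.
G is not among them, so fast-forward is not possible.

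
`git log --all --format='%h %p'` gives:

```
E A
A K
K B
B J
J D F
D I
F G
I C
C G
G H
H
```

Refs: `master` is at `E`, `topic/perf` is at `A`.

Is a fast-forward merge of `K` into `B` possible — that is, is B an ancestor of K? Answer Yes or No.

A fast-forward from B to K is possible iff B is an ancestor of K.
Ancestors of K: {B, C, D, F, G, H, I, J, K}.
B is among them, so fast-forward is possible.

Yes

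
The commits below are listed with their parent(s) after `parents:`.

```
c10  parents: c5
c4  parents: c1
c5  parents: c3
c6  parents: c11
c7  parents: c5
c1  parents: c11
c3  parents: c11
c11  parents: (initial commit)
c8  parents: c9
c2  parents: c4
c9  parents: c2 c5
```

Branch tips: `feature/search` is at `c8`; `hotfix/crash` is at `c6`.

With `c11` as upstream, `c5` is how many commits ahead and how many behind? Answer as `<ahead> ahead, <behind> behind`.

Reachable from c5: {c11, c3, c5}.
Reachable from c11: {c11}.
Only in c5's history (ahead): {c3, c5} — 2.
Only in c11's history (behind): {} — 0.

2 ahead, 0 behind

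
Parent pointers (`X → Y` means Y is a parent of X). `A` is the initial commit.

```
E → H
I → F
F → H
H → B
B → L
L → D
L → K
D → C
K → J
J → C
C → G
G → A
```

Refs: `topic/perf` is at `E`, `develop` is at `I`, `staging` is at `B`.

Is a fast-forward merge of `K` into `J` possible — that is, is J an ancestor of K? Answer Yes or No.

Yes

A fast-forward from J to K is possible iff J is an ancestor of K.
Ancestors of K: {A, C, G, J, K}.
J is among them, so fast-forward is possible.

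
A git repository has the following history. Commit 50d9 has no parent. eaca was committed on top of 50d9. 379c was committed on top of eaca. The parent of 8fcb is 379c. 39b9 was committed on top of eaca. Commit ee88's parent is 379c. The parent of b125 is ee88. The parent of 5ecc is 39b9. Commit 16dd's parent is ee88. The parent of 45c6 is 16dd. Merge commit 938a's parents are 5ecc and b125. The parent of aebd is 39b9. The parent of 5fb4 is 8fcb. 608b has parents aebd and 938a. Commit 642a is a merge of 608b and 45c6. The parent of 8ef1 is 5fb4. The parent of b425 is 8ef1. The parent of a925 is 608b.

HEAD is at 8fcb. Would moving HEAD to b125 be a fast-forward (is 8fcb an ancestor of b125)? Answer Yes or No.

No

A fast-forward from 8fcb to b125 is possible iff 8fcb is an ancestor of b125.
Ancestors of b125: {379c, 50d9, b125, eaca, ee88}.
8fcb is not among them, so fast-forward is not possible.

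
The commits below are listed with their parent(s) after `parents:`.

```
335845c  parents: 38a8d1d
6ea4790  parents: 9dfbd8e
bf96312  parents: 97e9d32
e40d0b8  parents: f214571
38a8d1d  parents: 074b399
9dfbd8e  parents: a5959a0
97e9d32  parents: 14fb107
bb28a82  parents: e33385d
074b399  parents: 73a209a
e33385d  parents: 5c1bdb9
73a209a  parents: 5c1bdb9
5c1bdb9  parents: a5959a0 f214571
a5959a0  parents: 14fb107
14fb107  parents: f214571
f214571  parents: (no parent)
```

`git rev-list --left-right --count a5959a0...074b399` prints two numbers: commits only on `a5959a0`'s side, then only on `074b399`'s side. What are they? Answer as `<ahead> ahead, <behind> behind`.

0 ahead, 3 behind

Reachable from a5959a0: {14fb107, a5959a0, f214571}.
Reachable from 074b399: {074b399, 14fb107, 5c1bdb9, 73a209a, a5959a0, f214571}.
Only in a5959a0's history (ahead): {} — 0.
Only in 074b399's history (behind): {074b399, 5c1bdb9, 73a209a} — 3.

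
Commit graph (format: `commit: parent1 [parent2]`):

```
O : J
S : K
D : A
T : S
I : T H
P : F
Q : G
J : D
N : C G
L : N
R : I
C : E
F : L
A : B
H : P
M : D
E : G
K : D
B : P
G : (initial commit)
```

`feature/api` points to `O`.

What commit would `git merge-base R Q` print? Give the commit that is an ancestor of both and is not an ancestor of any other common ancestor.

G

Ancestors of R: {A, B, C, D, E, F, G, H, I, K, L, N, P, R, S, T}.
Ancestors of Q: {G, Q}.
Common ancestors: {G}.
The only common ancestor is G, so it is the merge base.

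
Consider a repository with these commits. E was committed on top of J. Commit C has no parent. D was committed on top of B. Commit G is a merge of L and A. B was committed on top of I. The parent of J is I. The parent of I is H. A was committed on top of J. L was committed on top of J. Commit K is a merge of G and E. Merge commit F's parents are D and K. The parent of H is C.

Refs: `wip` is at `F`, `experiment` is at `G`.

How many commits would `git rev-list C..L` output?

Reachable from L: {C, H, I, J, L}.
Reachable from C: {C}.
In L's history but not C's: {H, I, J, L} — 4 commits.

4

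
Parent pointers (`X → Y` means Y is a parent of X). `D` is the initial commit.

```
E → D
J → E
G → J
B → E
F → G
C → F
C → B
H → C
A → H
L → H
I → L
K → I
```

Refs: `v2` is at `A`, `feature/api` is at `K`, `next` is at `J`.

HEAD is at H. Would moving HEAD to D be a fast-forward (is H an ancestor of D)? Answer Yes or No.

A fast-forward from H to D is possible iff H is an ancestor of D.
Ancestors of D: {D}.
H is not among them, so fast-forward is not possible.

No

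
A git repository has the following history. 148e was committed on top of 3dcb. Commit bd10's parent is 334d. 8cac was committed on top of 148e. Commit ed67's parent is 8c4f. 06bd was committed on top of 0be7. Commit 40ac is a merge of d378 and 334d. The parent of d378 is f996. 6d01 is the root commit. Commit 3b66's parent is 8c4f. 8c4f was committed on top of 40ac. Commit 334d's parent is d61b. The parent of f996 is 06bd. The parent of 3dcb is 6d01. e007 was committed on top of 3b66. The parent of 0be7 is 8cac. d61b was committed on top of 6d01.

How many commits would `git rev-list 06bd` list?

6

Walking parent pointers from 06bd: reachable set = {06bd, 0be7, 148e, 3dcb, 6d01, 8cac}.
That is 6 commits.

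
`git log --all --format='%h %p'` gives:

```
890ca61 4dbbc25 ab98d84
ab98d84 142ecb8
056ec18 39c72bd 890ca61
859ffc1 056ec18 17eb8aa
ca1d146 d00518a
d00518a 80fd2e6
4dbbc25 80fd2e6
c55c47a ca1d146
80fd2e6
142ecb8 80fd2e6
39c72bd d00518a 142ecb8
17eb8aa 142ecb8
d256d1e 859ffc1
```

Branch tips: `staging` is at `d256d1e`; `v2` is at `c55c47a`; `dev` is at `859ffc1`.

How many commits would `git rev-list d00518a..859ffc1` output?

8

Reachable from 859ffc1: {056ec18, 142ecb8, 17eb8aa, 39c72bd, 4dbbc25, 80fd2e6, 859ffc1, 890ca61, ab98d84, d00518a}.
Reachable from d00518a: {80fd2e6, d00518a}.
In 859ffc1's history but not d00518a's: {056ec18, 142ecb8, 17eb8aa, 39c72bd, 4dbbc25, 859ffc1, 890ca61, ab98d84} — 8 commits.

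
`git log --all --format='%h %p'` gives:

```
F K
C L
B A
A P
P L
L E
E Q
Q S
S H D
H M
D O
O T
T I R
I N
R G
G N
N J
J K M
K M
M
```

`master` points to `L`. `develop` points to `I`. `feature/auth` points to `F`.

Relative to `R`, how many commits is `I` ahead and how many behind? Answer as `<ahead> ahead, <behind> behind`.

Reachable from I: {I, J, K, M, N}.
Reachable from R: {G, J, K, M, N, R}.
Only in I's history (ahead): {I} — 1.
Only in R's history (behind): {G, R} — 2.

1 ahead, 2 behind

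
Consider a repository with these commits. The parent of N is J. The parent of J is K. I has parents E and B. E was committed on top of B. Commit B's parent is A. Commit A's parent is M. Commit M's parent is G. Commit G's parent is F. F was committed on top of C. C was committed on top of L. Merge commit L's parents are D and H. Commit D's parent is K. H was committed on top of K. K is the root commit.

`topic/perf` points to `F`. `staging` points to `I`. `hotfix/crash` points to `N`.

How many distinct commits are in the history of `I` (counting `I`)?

Walking parent pointers from I: reachable set = {A, B, C, D, E, F, G, H, I, K, L, M}.
That is 12 commits.

12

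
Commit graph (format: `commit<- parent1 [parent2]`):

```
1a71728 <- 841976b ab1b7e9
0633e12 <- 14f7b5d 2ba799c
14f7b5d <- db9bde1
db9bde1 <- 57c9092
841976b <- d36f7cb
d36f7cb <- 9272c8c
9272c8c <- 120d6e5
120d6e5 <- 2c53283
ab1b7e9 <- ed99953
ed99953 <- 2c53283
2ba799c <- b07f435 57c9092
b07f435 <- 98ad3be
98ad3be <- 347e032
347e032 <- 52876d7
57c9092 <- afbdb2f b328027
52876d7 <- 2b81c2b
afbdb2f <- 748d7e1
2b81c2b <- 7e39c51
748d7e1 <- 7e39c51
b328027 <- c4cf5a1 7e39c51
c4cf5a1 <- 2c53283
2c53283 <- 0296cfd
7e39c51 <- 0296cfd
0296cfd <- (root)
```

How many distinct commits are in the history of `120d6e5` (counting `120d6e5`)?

Walking parent pointers from 120d6e5: reachable set = {0296cfd, 120d6e5, 2c53283}.
That is 3 commits.

3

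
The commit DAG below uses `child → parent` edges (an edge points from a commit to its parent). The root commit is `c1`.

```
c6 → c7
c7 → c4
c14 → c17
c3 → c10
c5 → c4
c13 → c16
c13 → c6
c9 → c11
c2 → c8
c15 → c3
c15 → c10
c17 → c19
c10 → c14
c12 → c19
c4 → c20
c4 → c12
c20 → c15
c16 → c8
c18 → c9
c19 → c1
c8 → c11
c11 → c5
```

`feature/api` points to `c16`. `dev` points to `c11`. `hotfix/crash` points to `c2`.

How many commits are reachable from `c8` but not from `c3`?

7

Reachable from c8: {c1, c10, c11, c12, c14, c15, c17, c19, c20, c3, c4, c5, c8}.
Reachable from c3: {c1, c10, c14, c17, c19, c3}.
In c8's history but not c3's: {c11, c12, c15, c20, c4, c5, c8} — 7 commits.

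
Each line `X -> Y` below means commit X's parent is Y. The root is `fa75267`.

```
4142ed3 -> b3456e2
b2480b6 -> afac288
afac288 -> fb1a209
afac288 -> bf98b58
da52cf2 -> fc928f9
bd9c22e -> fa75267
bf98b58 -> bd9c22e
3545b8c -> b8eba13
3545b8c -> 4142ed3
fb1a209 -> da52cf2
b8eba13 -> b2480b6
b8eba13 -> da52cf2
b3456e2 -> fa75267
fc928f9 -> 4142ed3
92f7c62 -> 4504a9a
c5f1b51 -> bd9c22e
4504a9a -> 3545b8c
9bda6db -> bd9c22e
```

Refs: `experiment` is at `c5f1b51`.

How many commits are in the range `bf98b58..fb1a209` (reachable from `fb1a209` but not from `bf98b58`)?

5

Reachable from fb1a209: {4142ed3, b3456e2, da52cf2, fa75267, fb1a209, fc928f9}.
Reachable from bf98b58: {bd9c22e, bf98b58, fa75267}.
In fb1a209's history but not bf98b58's: {4142ed3, b3456e2, da52cf2, fb1a209, fc928f9} — 5 commits.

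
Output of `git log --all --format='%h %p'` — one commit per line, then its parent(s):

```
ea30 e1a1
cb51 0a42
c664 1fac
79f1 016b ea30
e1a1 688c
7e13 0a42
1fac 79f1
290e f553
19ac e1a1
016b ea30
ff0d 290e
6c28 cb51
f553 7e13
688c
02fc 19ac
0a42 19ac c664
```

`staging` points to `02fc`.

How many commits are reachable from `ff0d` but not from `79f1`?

8

Reachable from ff0d: {016b, 0a42, 19ac, 1fac, 290e, 688c, 79f1, 7e13, c664, e1a1, ea30, f553, ff0d}.
Reachable from 79f1: {016b, 688c, 79f1, e1a1, ea30}.
In ff0d's history but not 79f1's: {0a42, 19ac, 1fac, 290e, 7e13, c664, f553, ff0d} — 8 commits.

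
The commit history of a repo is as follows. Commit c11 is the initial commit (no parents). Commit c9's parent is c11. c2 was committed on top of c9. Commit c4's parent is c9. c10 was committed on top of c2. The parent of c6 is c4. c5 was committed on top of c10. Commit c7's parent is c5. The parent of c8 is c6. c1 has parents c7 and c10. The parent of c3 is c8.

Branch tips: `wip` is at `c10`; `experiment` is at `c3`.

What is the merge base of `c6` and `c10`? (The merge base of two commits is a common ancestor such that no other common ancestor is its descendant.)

c9

Ancestors of c6: {c11, c4, c6, c9}.
Ancestors of c10: {c10, c11, c2, c9}.
Common ancestors: {c11, c9}.
Among these, c9 is not an ancestor of any other common ancestor — it is the merge base.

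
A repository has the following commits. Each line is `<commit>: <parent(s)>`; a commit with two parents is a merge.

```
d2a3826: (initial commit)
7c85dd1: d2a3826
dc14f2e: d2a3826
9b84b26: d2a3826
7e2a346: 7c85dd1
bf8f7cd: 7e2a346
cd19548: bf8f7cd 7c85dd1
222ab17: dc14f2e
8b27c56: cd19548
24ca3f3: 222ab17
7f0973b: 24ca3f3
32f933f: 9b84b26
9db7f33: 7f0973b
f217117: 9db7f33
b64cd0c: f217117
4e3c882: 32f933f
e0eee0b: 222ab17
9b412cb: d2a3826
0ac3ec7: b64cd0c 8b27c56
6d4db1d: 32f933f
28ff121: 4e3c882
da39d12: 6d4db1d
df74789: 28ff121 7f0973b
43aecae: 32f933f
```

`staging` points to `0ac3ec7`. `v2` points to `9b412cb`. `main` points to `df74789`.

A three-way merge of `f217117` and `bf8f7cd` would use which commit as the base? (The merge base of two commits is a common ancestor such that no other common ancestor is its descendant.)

d2a3826

Ancestors of f217117: {222ab17, 24ca3f3, 7f0973b, 9db7f33, d2a3826, dc14f2e, f217117}.
Ancestors of bf8f7cd: {7c85dd1, 7e2a346, bf8f7cd, d2a3826}.
Common ancestors: {d2a3826}.
The only common ancestor is d2a3826, so it is the merge base.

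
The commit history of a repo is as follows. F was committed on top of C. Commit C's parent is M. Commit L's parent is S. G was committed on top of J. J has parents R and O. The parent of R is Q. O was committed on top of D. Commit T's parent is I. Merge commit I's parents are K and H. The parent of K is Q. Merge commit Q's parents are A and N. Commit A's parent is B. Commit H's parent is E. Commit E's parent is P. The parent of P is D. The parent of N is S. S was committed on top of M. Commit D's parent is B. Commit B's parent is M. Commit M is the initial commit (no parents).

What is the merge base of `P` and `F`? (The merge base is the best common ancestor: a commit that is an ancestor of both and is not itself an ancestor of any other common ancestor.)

Ancestors of P: {B, D, M, P}.
Ancestors of F: {C, F, M}.
Common ancestors: {M}.
The only common ancestor is M, so it is the merge base.

M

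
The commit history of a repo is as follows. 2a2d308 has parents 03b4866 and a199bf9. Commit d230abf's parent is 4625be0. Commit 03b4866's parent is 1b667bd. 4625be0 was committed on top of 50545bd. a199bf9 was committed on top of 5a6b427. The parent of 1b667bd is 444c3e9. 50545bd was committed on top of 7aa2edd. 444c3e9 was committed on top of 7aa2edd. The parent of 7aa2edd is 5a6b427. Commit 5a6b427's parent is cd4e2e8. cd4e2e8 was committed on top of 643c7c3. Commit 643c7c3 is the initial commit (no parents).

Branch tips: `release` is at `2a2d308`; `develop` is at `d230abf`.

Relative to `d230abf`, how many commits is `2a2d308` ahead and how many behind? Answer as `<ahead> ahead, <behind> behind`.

Reachable from 2a2d308: {03b4866, 1b667bd, 2a2d308, 444c3e9, 5a6b427, 643c7c3, 7aa2edd, a199bf9, cd4e2e8}.
Reachable from d230abf: {4625be0, 50545bd, 5a6b427, 643c7c3, 7aa2edd, cd4e2e8, d230abf}.
Only in 2a2d308's history (ahead): {03b4866, 1b667bd, 2a2d308, 444c3e9, a199bf9} — 5.
Only in d230abf's history (behind): {4625be0, 50545bd, d230abf} — 3.

5 ahead, 3 behind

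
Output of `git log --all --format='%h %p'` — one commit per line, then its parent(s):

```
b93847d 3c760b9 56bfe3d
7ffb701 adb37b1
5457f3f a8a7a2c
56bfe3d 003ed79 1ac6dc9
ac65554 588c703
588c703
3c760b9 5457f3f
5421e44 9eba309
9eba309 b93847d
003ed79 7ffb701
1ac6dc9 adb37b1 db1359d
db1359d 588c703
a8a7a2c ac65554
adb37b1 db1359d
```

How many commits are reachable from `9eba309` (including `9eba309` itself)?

13

Walking parent pointers from 9eba309: reachable set = {003ed79, 1ac6dc9, 3c760b9, 5457f3f, 56bfe3d, 588c703, 7ffb701, 9eba309, a8a7a2c, ac65554, adb37b1, b93847d, db1359d}.
That is 13 commits.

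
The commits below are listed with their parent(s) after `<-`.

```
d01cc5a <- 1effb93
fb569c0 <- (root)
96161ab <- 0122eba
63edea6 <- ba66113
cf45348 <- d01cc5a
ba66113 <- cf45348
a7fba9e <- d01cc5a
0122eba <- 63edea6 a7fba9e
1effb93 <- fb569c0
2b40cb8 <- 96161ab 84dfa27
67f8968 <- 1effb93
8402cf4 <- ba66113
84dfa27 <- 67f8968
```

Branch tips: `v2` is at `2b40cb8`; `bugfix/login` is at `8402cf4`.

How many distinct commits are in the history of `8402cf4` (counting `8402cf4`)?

Walking parent pointers from 8402cf4: reachable set = {1effb93, 8402cf4, ba66113, cf45348, d01cc5a, fb569c0}.
That is 6 commits.

6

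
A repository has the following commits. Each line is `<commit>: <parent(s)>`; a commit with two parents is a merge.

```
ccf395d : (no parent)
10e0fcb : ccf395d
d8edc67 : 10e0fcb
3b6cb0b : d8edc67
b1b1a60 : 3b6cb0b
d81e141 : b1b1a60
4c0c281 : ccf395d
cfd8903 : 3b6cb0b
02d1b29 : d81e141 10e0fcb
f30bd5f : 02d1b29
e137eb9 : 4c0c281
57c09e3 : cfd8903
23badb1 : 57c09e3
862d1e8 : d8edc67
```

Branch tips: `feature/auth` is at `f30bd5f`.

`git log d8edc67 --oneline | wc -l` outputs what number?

3

Walking parent pointers from d8edc67: reachable set = {10e0fcb, ccf395d, d8edc67}.
That is 3 commits.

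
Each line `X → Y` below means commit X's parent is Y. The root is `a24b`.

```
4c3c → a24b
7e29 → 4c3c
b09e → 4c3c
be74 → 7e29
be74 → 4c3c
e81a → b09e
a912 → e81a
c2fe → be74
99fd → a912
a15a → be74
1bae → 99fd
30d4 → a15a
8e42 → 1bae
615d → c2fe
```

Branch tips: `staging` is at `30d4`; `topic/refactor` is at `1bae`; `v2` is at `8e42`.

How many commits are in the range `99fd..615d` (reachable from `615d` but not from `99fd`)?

Reachable from 615d: {4c3c, 615d, 7e29, a24b, be74, c2fe}.
Reachable from 99fd: {4c3c, 99fd, a24b, a912, b09e, e81a}.
In 615d's history but not 99fd's: {615d, 7e29, be74, c2fe} — 4 commits.

4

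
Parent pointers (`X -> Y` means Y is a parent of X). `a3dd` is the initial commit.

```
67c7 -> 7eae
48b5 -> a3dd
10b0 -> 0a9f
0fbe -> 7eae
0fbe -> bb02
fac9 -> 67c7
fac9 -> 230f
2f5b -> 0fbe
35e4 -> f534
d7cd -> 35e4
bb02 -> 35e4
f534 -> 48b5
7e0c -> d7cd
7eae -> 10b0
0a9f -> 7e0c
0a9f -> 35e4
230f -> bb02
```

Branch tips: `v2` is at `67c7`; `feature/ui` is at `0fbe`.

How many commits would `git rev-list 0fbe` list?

Walking parent pointers from 0fbe: reachable set = {0a9f, 0fbe, 10b0, 35e4, 48b5, 7e0c, 7eae, a3dd, bb02, d7cd, f534}.
That is 11 commits.

11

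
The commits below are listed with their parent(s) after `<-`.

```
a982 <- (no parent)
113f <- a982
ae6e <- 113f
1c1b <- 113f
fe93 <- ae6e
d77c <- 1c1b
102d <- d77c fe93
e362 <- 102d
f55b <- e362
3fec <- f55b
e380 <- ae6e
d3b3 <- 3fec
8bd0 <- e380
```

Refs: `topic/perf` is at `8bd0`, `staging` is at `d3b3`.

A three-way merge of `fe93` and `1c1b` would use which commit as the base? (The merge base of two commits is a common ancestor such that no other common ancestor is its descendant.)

Ancestors of fe93: {113f, a982, ae6e, fe93}.
Ancestors of 1c1b: {113f, 1c1b, a982}.
Common ancestors: {113f, a982}.
Among these, 113f is not an ancestor of any other common ancestor — it is the merge base.

113f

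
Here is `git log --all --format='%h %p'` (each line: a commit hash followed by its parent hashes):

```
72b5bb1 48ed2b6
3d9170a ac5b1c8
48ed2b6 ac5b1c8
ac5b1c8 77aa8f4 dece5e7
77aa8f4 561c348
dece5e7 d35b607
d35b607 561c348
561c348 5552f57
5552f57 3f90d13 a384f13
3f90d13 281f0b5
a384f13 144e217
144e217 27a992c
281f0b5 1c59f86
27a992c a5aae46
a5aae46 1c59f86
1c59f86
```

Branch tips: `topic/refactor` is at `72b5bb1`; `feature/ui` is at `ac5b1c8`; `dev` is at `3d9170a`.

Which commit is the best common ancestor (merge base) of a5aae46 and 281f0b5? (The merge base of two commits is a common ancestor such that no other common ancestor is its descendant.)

1c59f86

Ancestors of a5aae46: {1c59f86, a5aae46}.
Ancestors of 281f0b5: {1c59f86, 281f0b5}.
Common ancestors: {1c59f86}.
The only common ancestor is 1c59f86, so it is the merge base.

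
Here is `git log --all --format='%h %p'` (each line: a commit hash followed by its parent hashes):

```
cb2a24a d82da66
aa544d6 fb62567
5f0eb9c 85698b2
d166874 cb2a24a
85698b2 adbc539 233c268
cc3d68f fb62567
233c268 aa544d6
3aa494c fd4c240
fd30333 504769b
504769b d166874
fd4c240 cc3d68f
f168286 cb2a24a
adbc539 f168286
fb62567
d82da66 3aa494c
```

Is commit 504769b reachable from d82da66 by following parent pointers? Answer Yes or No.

Ancestors of d82da66: {3aa494c, cc3d68f, d82da66, fb62567, fd4c240}.
504769b is not in that set, so it is not an ancestor of d82da66.

No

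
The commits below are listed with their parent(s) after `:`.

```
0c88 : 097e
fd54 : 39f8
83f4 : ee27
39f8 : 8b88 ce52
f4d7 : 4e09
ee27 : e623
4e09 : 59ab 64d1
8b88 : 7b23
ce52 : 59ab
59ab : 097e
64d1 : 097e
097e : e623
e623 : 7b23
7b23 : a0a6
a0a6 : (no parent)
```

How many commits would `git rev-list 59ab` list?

Walking parent pointers from 59ab: reachable set = {097e, 59ab, 7b23, a0a6, e623}.
That is 5 commits.

5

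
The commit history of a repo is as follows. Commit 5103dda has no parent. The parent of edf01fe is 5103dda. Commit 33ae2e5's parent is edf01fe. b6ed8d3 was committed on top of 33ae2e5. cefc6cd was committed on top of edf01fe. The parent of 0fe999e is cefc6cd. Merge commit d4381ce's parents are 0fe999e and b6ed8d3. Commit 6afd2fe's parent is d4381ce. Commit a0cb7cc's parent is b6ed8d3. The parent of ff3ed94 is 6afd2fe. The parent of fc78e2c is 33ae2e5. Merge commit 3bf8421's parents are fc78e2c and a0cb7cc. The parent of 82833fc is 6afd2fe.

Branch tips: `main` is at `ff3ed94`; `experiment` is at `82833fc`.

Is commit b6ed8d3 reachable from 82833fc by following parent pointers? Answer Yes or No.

Ancestors of 82833fc (commits reachable by following parents): {0fe999e, 33ae2e5, 5103dda, 6afd2fe, 82833fc, b6ed8d3, cefc6cd, d4381ce, edf01fe}.
b6ed8d3 is in that set, so it is an ancestor of 82833fc.

Yes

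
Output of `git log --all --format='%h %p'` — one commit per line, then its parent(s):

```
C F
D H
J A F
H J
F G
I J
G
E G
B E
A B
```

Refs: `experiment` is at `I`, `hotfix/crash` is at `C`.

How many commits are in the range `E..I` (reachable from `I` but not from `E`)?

Reachable from I: {A, B, E, F, G, I, J}.
Reachable from E: {E, G}.
In I's history but not E's: {A, B, F, I, J} — 5 commits.

5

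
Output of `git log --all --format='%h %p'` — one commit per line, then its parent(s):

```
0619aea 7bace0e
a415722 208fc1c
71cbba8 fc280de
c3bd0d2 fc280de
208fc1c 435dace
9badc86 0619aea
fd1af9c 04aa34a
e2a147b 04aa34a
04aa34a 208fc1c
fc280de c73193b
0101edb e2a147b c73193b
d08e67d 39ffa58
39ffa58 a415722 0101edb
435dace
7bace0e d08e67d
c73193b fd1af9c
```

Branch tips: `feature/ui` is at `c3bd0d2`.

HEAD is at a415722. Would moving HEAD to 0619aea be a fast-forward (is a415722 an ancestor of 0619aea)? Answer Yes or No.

Yes

A fast-forward from a415722 to 0619aea is possible iff a415722 is an ancestor of 0619aea.
Ancestors of 0619aea: {0101edb, 04aa34a, 0619aea, 208fc1c, 39ffa58, 435dace, 7bace0e, a415722, c73193b, d08e67d, e2a147b, fd1af9c}.
a415722 is among them, so fast-forward is possible.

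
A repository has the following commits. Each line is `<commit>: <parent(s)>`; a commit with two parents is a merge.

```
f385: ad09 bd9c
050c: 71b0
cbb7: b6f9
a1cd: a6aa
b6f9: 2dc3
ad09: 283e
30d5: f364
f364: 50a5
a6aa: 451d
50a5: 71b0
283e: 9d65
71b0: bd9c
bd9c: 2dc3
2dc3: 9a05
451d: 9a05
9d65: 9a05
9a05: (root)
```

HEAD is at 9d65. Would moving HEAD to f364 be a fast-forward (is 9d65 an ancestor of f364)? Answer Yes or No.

No

A fast-forward from 9d65 to f364 is possible iff 9d65 is an ancestor of f364.
Ancestors of f364: {2dc3, 50a5, 71b0, 9a05, bd9c, f364}.
9d65 is not among them, so fast-forward is not possible.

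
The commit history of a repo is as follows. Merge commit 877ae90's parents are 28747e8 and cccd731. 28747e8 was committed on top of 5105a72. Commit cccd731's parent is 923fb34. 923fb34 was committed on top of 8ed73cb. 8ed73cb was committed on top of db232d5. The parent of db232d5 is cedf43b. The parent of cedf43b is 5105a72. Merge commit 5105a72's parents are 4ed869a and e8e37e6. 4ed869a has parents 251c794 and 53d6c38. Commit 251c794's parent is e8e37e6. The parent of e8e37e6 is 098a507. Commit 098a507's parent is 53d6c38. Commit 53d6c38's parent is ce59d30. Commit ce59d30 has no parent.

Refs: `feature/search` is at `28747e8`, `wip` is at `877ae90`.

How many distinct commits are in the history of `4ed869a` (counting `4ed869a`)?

6

Walking parent pointers from 4ed869a: reachable set = {098a507, 251c794, 4ed869a, 53d6c38, ce59d30, e8e37e6}.
That is 6 commits.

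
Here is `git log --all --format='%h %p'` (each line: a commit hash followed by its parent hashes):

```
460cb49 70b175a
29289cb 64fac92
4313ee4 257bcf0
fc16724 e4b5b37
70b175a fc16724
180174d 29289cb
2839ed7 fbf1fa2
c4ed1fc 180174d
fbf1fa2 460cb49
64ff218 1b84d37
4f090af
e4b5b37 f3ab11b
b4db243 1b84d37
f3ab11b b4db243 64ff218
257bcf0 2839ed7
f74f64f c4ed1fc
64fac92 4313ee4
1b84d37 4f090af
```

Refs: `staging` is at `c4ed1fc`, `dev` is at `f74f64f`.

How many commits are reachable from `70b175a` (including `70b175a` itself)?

Walking parent pointers from 70b175a: reachable set = {1b84d37, 4f090af, 64ff218, 70b175a, b4db243, e4b5b37, f3ab11b, fc16724}.
That is 8 commits.

8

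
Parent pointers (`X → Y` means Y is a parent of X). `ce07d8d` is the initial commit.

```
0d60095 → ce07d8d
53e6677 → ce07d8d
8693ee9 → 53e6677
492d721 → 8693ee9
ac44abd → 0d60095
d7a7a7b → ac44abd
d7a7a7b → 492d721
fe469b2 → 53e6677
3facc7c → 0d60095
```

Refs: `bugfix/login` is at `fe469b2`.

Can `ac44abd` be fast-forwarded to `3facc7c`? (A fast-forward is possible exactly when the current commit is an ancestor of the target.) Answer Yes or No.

A fast-forward from ac44abd to 3facc7c is possible iff ac44abd is an ancestor of 3facc7c.
Ancestors of 3facc7c: {0d60095, 3facc7c, ce07d8d}.
ac44abd is not among them, so fast-forward is not possible.

No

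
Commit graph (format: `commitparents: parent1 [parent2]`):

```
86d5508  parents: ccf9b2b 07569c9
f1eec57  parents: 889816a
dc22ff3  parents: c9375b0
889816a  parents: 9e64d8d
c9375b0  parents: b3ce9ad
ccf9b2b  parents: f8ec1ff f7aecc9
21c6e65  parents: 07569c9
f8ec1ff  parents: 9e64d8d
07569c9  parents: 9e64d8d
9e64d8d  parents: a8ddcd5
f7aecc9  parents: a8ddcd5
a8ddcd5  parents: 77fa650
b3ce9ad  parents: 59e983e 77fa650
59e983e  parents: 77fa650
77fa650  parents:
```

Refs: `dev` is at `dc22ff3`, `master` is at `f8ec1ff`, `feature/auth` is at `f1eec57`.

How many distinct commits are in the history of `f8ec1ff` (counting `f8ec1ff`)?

4

Walking parent pointers from f8ec1ff: reachable set = {77fa650, 9e64d8d, a8ddcd5, f8ec1ff}.
That is 4 commits.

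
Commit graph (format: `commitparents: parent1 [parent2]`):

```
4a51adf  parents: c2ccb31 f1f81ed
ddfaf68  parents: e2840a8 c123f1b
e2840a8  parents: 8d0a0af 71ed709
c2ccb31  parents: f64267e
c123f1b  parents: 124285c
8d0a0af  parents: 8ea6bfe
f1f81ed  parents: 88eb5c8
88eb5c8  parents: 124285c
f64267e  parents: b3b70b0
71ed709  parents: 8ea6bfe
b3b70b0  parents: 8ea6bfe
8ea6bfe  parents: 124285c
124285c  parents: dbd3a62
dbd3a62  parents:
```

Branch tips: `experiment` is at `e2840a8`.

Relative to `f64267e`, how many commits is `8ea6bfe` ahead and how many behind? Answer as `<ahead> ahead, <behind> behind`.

0 ahead, 2 behind

Reachable from 8ea6bfe: {124285c, 8ea6bfe, dbd3a62}.
Reachable from f64267e: {124285c, 8ea6bfe, b3b70b0, dbd3a62, f64267e}.
Only in 8ea6bfe's history (ahead): {} — 0.
Only in f64267e's history (behind): {b3b70b0, f64267e} — 2.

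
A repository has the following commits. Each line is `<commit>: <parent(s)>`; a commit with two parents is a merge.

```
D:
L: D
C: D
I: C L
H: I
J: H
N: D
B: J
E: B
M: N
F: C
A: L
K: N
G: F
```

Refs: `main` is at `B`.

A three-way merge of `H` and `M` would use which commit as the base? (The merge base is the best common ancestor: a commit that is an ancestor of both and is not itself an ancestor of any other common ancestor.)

Ancestors of H: {C, D, H, I, L}.
Ancestors of M: {D, M, N}.
Common ancestors: {D}.
The only common ancestor is D, so it is the merge base.

D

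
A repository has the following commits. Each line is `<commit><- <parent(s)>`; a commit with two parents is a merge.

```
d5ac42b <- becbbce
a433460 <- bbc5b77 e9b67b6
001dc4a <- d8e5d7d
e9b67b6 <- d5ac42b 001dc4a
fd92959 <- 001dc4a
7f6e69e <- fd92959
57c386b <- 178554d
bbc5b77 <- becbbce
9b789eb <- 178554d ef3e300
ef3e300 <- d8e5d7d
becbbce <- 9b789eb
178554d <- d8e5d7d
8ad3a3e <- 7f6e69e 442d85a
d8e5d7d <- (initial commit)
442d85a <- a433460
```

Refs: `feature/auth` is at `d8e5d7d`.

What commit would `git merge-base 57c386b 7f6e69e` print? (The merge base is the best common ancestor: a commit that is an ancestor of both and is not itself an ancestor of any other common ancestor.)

d8e5d7d

Ancestors of 57c386b: {178554d, 57c386b, d8e5d7d}.
Ancestors of 7f6e69e: {001dc4a, 7f6e69e, d8e5d7d, fd92959}.
Common ancestors: {d8e5d7d}.
The only common ancestor is d8e5d7d, so it is the merge base.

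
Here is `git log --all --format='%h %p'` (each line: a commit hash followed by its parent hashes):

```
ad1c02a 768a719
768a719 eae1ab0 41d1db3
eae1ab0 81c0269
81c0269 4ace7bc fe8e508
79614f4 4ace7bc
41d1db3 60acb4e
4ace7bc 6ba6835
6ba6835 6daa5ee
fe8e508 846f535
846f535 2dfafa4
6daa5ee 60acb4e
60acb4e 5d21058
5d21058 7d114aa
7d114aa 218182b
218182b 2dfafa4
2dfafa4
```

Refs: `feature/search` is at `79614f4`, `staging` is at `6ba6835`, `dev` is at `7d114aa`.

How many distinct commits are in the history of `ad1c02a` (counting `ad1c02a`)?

15

Walking parent pointers from ad1c02a: reachable set = {218182b, 2dfafa4, 41d1db3, 4ace7bc, 5d21058, 60acb4e, 6ba6835, 6daa5ee, 768a719, 7d114aa, 81c0269, 846f535, ad1c02a, eae1ab0, fe8e508}.
That is 15 commits.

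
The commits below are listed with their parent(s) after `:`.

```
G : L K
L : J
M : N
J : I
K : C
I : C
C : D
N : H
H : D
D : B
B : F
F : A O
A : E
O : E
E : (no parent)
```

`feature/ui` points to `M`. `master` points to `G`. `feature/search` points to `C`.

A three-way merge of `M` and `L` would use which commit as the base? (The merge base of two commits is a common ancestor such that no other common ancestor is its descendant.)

D

Ancestors of M: {A, B, D, E, F, H, M, N, O}.
Ancestors of L: {A, B, C, D, E, F, I, J, L, O}.
Common ancestors: {A, B, D, E, F, O}.
Among these, D is not an ancestor of any other common ancestor — it is the merge base.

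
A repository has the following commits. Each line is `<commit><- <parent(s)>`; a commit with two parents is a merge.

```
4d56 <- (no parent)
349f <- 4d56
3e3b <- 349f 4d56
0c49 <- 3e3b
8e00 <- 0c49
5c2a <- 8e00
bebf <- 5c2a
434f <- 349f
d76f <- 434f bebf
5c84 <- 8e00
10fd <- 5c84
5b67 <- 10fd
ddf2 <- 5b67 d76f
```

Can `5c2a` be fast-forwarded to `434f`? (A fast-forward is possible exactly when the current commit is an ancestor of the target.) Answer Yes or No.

A fast-forward from 5c2a to 434f is possible iff 5c2a is an ancestor of 434f.
Ancestors of 434f: {349f, 434f, 4d56}.
5c2a is not among them, so fast-forward is not possible.

No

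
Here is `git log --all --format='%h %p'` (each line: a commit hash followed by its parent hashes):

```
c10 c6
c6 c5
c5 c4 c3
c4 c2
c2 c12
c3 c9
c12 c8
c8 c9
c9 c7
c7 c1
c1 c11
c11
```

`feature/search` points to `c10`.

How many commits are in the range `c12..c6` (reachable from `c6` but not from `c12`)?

Reachable from c6: {c1, c11, c12, c2, c3, c4, c5, c6, c7, c8, c9}.
Reachable from c12: {c1, c11, c12, c7, c8, c9}.
In c6's history but not c12's: {c2, c3, c4, c5, c6} — 5 commits.

5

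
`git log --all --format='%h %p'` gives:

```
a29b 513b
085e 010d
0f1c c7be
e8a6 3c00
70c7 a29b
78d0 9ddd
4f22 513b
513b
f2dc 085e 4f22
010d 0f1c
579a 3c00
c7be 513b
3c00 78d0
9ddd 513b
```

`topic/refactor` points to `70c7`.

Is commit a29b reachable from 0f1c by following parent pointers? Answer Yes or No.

Ancestors of 0f1c: {0f1c, 513b, c7be}.
a29b is not in that set, so it is not an ancestor of 0f1c.

No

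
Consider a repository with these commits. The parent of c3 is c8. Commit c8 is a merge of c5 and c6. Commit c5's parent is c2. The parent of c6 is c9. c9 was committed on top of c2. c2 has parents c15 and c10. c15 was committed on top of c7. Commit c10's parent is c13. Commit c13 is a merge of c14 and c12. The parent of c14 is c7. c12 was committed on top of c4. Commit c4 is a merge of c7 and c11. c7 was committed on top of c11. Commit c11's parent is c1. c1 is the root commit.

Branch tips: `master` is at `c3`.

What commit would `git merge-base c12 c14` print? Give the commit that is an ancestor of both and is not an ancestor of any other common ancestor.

c7

Ancestors of c12: {c1, c11, c12, c4, c7}.
Ancestors of c14: {c1, c11, c14, c7}.
Common ancestors: {c1, c11, c7}.
Among these, c7 is not an ancestor of any other common ancestor — it is the merge base.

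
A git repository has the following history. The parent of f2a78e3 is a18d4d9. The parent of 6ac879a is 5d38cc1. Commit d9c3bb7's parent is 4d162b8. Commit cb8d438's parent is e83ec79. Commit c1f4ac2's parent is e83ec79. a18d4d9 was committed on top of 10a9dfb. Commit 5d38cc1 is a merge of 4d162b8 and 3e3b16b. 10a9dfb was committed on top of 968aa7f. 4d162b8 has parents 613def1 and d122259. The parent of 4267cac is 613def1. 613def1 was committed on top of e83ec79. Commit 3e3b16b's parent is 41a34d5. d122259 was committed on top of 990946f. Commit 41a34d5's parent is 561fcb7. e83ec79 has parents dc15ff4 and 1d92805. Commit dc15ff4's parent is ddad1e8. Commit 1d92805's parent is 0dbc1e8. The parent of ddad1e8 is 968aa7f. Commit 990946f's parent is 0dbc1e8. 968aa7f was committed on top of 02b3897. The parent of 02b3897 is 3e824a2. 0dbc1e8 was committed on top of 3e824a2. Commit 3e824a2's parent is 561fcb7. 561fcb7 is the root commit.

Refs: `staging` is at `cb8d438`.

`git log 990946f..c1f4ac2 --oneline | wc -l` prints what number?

Reachable from c1f4ac2: {02b3897, 0dbc1e8, 1d92805, 3e824a2, 561fcb7, 968aa7f, c1f4ac2, dc15ff4, ddad1e8, e83ec79}.
Reachable from 990946f: {0dbc1e8, 3e824a2, 561fcb7, 990946f}.
In c1f4ac2's history but not 990946f's: {02b3897, 1d92805, 968aa7f, c1f4ac2, dc15ff4, ddad1e8, e83ec79} — 7 commits.

7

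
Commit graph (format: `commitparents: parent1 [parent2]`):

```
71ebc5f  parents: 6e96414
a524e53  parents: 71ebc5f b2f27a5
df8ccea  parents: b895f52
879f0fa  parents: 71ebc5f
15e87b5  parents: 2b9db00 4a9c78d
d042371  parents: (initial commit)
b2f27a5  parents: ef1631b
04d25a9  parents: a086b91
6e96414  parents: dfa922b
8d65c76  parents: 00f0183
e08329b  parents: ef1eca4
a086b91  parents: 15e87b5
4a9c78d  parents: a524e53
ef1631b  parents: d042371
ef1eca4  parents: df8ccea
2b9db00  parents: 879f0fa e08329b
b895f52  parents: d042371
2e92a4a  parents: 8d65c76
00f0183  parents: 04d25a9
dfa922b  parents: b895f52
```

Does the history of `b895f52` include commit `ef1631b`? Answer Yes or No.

Ancestors of b895f52: {b895f52, d042371}.
ef1631b is not in that set, so it is not an ancestor of b895f52.

No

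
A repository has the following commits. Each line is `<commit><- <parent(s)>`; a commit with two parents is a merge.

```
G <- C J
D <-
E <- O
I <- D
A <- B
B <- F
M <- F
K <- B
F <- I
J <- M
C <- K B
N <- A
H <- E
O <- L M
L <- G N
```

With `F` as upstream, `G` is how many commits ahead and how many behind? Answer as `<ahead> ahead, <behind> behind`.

6 ahead, 0 behind

Reachable from G: {B, C, D, F, G, I, J, K, M}.
Reachable from F: {D, F, I}.
Only in G's history (ahead): {B, C, G, J, K, M} — 6.
Only in F's history (behind): {} — 0.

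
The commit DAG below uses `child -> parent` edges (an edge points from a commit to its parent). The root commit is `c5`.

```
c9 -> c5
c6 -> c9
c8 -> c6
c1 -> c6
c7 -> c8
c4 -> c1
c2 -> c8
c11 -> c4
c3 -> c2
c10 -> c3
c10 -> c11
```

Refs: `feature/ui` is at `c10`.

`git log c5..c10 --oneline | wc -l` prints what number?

Reachable from c10: {c1, c10, c11, c2, c3, c4, c5, c6, c8, c9}.
Reachable from c5: {c5}.
In c10's history but not c5's: {c1, c10, c11, c2, c3, c4, c6, c8, c9} — 9 commits.

9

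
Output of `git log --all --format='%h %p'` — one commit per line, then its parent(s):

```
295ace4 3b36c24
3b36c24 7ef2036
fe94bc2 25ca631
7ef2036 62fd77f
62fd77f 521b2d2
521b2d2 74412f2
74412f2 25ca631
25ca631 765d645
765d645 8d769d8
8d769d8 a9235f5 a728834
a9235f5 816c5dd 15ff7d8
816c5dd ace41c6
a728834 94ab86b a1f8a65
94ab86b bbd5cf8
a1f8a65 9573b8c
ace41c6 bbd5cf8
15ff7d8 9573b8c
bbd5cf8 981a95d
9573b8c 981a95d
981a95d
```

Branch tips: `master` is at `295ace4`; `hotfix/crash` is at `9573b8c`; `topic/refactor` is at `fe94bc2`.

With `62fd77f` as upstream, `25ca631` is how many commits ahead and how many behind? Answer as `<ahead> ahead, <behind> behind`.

Reachable from 25ca631: {15ff7d8, 25ca631, 765d645, 816c5dd, 8d769d8, 94ab86b, 9573b8c, 981a95d, a1f8a65, a728834, a9235f5, ace41c6, bbd5cf8}.
Reachable from 62fd77f: {15ff7d8, 25ca631, 521b2d2, 62fd77f, 74412f2, 765d645, 816c5dd, 8d769d8, 94ab86b, 9573b8c, 981a95d, a1f8a65, a728834, a9235f5, ace41c6, bbd5cf8}.
Only in 25ca631's history (ahead): {} — 0.
Only in 62fd77f's history (behind): {521b2d2, 62fd77f, 74412f2} — 3.

0 ahead, 3 behind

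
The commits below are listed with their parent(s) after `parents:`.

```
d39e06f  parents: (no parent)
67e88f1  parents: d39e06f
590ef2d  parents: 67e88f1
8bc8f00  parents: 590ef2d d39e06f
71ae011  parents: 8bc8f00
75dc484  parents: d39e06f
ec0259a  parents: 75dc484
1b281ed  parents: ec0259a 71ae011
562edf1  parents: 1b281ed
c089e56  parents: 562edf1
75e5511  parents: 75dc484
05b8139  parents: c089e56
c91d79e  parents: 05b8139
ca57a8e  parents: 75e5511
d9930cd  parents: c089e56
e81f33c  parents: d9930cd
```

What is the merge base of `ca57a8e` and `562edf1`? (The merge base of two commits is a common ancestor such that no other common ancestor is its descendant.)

75dc484

Ancestors of ca57a8e: {75dc484, 75e5511, ca57a8e, d39e06f}.
Ancestors of 562edf1: {1b281ed, 562edf1, 590ef2d, 67e88f1, 71ae011, 75dc484, 8bc8f00, d39e06f, ec0259a}.
Common ancestors: {75dc484, d39e06f}.
Among these, 75dc484 is not an ancestor of any other common ancestor — it is the merge base.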